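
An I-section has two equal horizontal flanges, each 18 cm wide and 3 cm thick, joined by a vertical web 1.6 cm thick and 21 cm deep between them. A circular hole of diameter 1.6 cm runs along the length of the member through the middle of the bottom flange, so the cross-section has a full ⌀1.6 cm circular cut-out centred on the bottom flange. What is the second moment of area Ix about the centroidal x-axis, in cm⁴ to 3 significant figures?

Ix ≈ 1.66 × 10⁴ cm⁴

Break the section into simple shapes (no overlaps), measuring from the bottom-left corner of the bounding box.
Bottom flange: 18 × 3, A = 54 cm², y = 1.5 cm, Ī = 40.5 cm⁴.
Web: 1.6 × 21, A = 33.6 cm², y = 13.5 cm, Ī = 1234.8 cm⁴.
Top flange: 18 × 3, A = 54 cm², y = 25.5 cm, Ī = 40.5 cm⁴.
Hole (subtracted): ⌀1.6, A = 2.0106 cm², y = 1.5 cm, Ī = 0.3217 cm⁴.
Centroid: ȳ = ΣA·y / ΣA = 13.673 cm.
Transfer each piece to the centroidal x-axis using Ī + A·d² with d = y − 13.673:
  bottom flange: d = -12.173 cm → contributes +8042.1 cm⁴
  web: d = -0.17285 cm → contributes +1235.8 cm⁴
  top flange: d = 11.827 cm → contributes +7594.1 cm⁴
  hole: d = -12.173 cm → contributes −298.25 cm⁴
Total I = 16 574 cm⁴.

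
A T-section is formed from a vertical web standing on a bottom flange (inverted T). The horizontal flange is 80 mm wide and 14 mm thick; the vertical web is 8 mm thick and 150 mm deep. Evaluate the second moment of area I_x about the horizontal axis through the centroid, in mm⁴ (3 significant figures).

I_x ≈ 6.16 × 10⁶ mm⁴

Treat the section as a set of non-overlapping primitives; coordinates are from the bounding-box lower-left.
Flange: 80 × 14, A = 1 120 mm², y = 7 mm, Ī = 18 293 mm⁴.
Web: 8 × 150, A = 1 200 mm², y = 89 mm, Ī = 2 250 000 mm⁴.
Centroid: ȳ = ΣA·y / ΣA = 49.414 mm.
Transfer each piece to the horizontal axis through the centroid using Ī + A·d² with d = y − 49.414:
  flange: d = -42.414 mm → contributes +2 033 095 mm⁴
  web: d = 39.586 mm → contributes +4 130 481 mm⁴
Total I = 6 163 576 mm⁴.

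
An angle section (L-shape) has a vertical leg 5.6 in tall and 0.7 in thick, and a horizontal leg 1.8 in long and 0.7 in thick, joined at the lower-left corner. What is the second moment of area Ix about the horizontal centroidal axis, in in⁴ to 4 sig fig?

Treat the section as a set of non-overlapping primitives; coordinates are from the bounding-box lower-left.
Vertical leg: 0.7 × 5.6, A = 3.92 in², y = 2.8 in, Ī = 10.2443 in⁴.
Horizontal leg (remainder): 1.1 × 0.7, A = 0.77 in², y = 0.35 in, Ī = 0.0314417 in⁴.
Centroid: ȳ = ΣA·y / ΣA = 2.39776 in.
Transfer each piece to the horizontal centroidal axis using Ī + A·d² with d = y − 2.39776:
  vertical leg: d = 0.402239 in → contributes +10.8785 in⁴
  horizontal leg (remainder): d = -2.04776 in → contributes +3.2603 in⁴
Total I = 14.1388 in⁴.

Ix ≈ 14.14 in⁴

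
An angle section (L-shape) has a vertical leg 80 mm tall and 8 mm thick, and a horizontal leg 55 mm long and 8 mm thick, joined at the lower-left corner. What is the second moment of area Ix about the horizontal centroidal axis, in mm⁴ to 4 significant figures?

Break the section into simple shapes (no overlaps), measuring from the bottom-left corner of the bounding box.
Vertical leg: 8 × 80, A = 640 mm², y = 40 mm, Ī = 341 333 mm⁴.
Horizontal leg (remainder): 47 × 8, A = 376 mm², y = 4 mm, Ī = 2005.33 mm⁴.
Centroid: ȳ = ΣA·y / ΣA = 26.6772 mm.
Transfer each piece to the horizontal centroidal axis using Ī + A·d² with d = y − 26.6772:
  vertical leg: d = 13.3228 mm → contributes +454 932 mm⁴
  horizontal leg (remainder): d = -22.6772 mm → contributes +195 365 mm⁴
Total I = 650 297 mm⁴.

Ix ≈ 6.503 × 10⁵ mm⁴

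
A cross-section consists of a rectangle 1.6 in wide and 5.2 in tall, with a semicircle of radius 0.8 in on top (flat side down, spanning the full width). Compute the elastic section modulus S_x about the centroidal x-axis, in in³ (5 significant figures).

S_x ≈ 8.6092 in³

Treat the section as a set of non-overlapping primitives; coordinates are from the bounding-box lower-left.
Rectangular body: 1.6 × 5.2, A = 8.32 in², y = 2.6 in, Ī = 18.74773 in⁴.
Semicircular cap: semicircle r = 0.8, A = 1.00531 in², y = 5.539531 in, Ī = 0.04495645 in⁴.
Centroid: ȳ = ΣA·y / ΣA = 2.916894 in.
Transfer each piece to the centroidal x-axis using Ī + A·d² with d = y − 2.916894:
  rectangular body: d = -0.3168944 in → contributes +19.58324 in⁴
  semicircular cap: d = 2.622636 in → contributes +6.959698 in⁴
Total I = 26.54294 in⁴.
Extreme fibre distance c = 3.083106 in; S = I/c = 8.609158 in³.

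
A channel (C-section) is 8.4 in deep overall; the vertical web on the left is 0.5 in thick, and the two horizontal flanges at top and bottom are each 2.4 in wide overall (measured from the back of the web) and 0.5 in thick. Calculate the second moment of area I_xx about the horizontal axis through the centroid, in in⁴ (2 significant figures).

Decompose the section into non-overlapping parts with the origin at the bottom-left of its bounding rectangle.
Web: 0.5 × 8.4, A = 4.2 in², y = 4.2 in, Ī = 24.7 in⁴.
Top flange (beyond web): 1.9 × 0.5, A = 0.95 in², y = 8.15 in, Ī = 0.01979 in⁴.
Bottom flange (beyond web): 1.9 × 0.5, A = 0.95 in², y = 0.25 in, Ī = 0.01979 in⁴.
By symmetry the centroid is at mid-height, ȳ = 4.2 in.
Transfer each piece to the horizontal axis through the centroid using Ī + A·d² with d = y − 4.2:
  web: d = 0 in → contributes +24.7 in⁴
  top flange (beyond web): d = 3.95 in → contributes +14.84 in⁴
  bottom flange (beyond web): d = -3.95 in → contributes +14.84 in⁴
Total I = 54.38 in⁴.

I_xx ≈ 54 in⁴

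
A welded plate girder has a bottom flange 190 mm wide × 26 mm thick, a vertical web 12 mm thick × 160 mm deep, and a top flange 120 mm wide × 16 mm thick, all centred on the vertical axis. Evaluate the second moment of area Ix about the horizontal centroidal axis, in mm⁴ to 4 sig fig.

Ix ≈ 5.240 × 10⁷ mm⁴

Break the section into simple shapes (no overlaps), measuring from the bottom-left corner of the bounding box.
Bottom plate: 190 × 26, A = 4 940 mm², y = 13 mm, Ī = 278 287 mm⁴.
Web plate: 12 × 160, A = 1 920 mm², y = 106 mm, Ī = 4 096 000 mm⁴.
Top plate: 120 × 16, A = 1 920 mm², y = 194 mm, Ī = 40 960 mm⁴.
Centroid: ȳ = ΣA·y / ΣA = 72.918 mm.
Transfer each piece to the horizontal centroidal axis using Ī + A·d² with d = y − 72.918:
  bottom plate: d = -59.918 mm → contributes +18 013 708 mm⁴
  web plate: d = 33.082 mm → contributes +6 197 285 mm⁴
  top plate: d = 121.082 mm → contributes +28 189 796 mm⁴
Total I = 52 400 788 mm⁴.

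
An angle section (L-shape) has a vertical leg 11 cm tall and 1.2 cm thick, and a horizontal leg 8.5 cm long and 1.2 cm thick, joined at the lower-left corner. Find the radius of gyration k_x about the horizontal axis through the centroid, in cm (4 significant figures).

Treat the section as a set of non-overlapping primitives; coordinates are from the bounding-box lower-left.
Vertical leg: 1.2 × 11, A = 13.2 cm², y = 5.5 cm, Ī = 133.1 cm⁴.
Horizontal leg (remainder): 7.3 × 1.2, A = 8.76 cm², y = 0.6 cm, Ī = 1.0512 cm⁴.
Centroid: ȳ = ΣA·y / ΣA = 3.54536 cm.
Transfer each piece to the horizontal axis through the centroid using Ī + A·d² with d = y − 3.54536:
  vertical leg: d = 1.95464 cm → contributes +183.532 cm⁴
  horizontal leg (remainder): d = -2.94536 cm → contributes +77.0452 cm⁴
Total I = 260.578 cm⁴.
Radius of gyration: k = √(I/A) = √(260.578 / 21.96) = 3.44471 cm.

k_x ≈ 3.445 cm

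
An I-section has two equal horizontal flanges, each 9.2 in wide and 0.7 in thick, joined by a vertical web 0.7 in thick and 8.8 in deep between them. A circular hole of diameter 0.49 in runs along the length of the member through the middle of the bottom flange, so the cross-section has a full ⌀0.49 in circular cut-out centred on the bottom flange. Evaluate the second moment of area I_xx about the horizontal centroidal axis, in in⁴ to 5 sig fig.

I_xx ≈ 326.58 in⁴

Split into non-overlapping primitives; take the origin at the lower-left of the bounding box.
Bottom flange: 9.2 × 0.7, A = 6.44 in², y = 0.35 in, Ī = 0.2629667 in⁴.
Web: 0.7 × 8.8, A = 6.16 in², y = 5.1 in, Ī = 39.75253 in⁴.
Top flange: 9.2 × 0.7, A = 6.44 in², y = 9.85 in, Ī = 0.2629667 in⁴.
Hole (subtracted): ⌀0.49, A = 0.1885741 in², y = 0.35 in, Ī = 0.00282979 in⁴.
Centroid: ȳ = ΣA·y / ΣA = 5.147515 in.
Transfer each piece to the horizontal centroidal axis using Ī + A·d² with d = y − 5.147515:
  bottom flange: d = -4.797515 in → contributes +148.487 in⁴
  web: d = -0.04751508 in → contributes +39.76644 in⁴
  top flange: d = 4.702485 in → contributes +142.673 in⁴
  hole: d = -4.797515 in → contributes −4.34308 in⁴
Total I = 326.5834 in⁴.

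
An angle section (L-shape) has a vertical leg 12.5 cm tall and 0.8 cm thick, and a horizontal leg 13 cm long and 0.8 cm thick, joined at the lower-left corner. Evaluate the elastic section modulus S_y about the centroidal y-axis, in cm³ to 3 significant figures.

S_y ≈ 35.2 cm³

Decompose the section into non-overlapping parts with the origin at the bottom-left of its bounding rectangle.
Vertical leg: 0.8 × 12.5, A = 10 cm², x = 0.4 cm, Ī = 0.53333 cm⁴.
Horizontal leg (remainder): 12.2 × 0.8, A = 9.76 cm², x = 6.9 cm, Ī = 121.06 cm⁴.
Centroid: x̄ = ΣA·x / ΣA = 3.6105 cm.
Transfer each piece to the centroidal y-axis using Ī + A·d² with d = x − 3.6105:
  vertical leg: d = -3.2105 cm → contributes +103.61 cm⁴
  horizontal leg (remainder): d = 3.2895 cm → contributes +226.67 cm⁴
Total I = 330.27 cm⁴.
Extreme fibre distance c = 9.3895 cm; S = I/c = 35.175 cm³.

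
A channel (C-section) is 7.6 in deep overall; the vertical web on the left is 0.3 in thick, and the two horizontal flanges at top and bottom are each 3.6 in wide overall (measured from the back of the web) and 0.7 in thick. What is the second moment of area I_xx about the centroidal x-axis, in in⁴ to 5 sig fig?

I_xx ≈ 66.153 in⁴

Treat the section as a set of non-overlapping primitives; coordinates are from the bounding-box lower-left.
Web: 0.3 × 7.6, A = 2.28 in², y = 3.8 in, Ī = 10.9744 in⁴.
Top flange (beyond web): 3.3 × 0.7, A = 2.31 in², y = 7.25 in, Ī = 0.094325 in⁴.
Bottom flange (beyond web): 3.3 × 0.7, A = 2.31 in², y = 0.35 in, Ī = 0.094325 in⁴.
By symmetry the centroid is at mid-height, ȳ = 3.8 in.
Transfer each piece to the centroidal x-axis using Ī + A·d² with d = y − 3.8:
  web: d = 0 in → contributes +10.9744 in⁴
  top flange (beyond web): d = 3.45 in → contributes +27.5891 in⁴
  bottom flange (beyond web): d = -3.45 in → contributes +27.5891 in⁴
Total I = 66.1526 in⁴.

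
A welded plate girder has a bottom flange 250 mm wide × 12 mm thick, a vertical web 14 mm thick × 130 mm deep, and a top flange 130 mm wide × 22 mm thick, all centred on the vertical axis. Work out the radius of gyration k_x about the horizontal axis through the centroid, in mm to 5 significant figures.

k_x ≈ 66.882 mm

Decompose the section into non-overlapping parts with the origin at the bottom-left of its bounding rectangle.
Bottom plate: 250 × 12, A = 3 000 mm², y = 6 mm, Ī = 36 000 mm⁴.
Web plate: 14 × 130, A = 1 820 mm², y = 77 mm, Ī = 2 563 167 mm⁴.
Top plate: 130 × 22, A = 2 860 mm², y = 153 mm, Ī = 115353.3 mm⁴.
Centroid: ȳ = ΣA·y / ΣA = 77.56771 mm.
Transfer each piece to the horizontal axis through the centroid using Ī + A·d² with d = y − 77.56771:
  bottom plate: d = -71.56771 mm → contributes +15 401 811 mm⁴
  web plate: d = -0.5677083 mm → contributes +2 563 753 mm⁴
  top plate: d = 75.43229 mm → contributes +16 388 841 mm⁴
Total I = 34 354 405 mm⁴.
Radius of gyration: k = √(I/A) = √(34 354 405 / 7 680) = 66.88221 mm.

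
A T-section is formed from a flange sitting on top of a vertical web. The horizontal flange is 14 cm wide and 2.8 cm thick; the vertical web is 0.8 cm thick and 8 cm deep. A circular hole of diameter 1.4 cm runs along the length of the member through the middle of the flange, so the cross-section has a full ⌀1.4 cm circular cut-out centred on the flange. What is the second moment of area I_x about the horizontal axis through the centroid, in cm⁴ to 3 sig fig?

Break the section into simple shapes (no overlaps), measuring from the bottom-left corner of the bounding box.
Flange: 14 × 2.8, A = 39.2 cm², y = 9.4 cm, Ī = 25.611 cm⁴.
Web: 0.8 × 8, A = 6.4 cm², y = 4 cm, Ī = 34.133 cm⁴.
Hole (subtracted): ⌀1.4, A = 1.5394 cm², y = 9.4 cm, Ī = 0.18857 cm⁴.
Centroid: ȳ = ΣA·y / ΣA = 8.6156 cm.
Transfer each piece to the horizontal axis through the centroid using Ī + A·d² with d = y − 8.6156:
  flange: d = 0.78437 cm → contributes +49.728 cm⁴
  web: d = -4.6156 cm → contributes +170.48 cm⁴
  hole: d = 0.78437 cm → contributes −1.1357 cm⁴
Total I = 219.07 cm⁴.

I_x ≈ 219 cm⁴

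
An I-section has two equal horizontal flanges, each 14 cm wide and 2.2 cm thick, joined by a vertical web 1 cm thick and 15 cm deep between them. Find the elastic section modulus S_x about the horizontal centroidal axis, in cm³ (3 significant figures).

S_x ≈ 501 cm³

Break the section into simple shapes (no overlaps), measuring from the bottom-left corner of the bounding box.
Bottom flange: 14 × 2.2, A = 30.8 cm², y = 1.1 cm, Ī = 12.423 cm⁴.
Web: 1 × 15, A = 15 cm², y = 9.7 cm, Ī = 281.25 cm⁴.
Top flange: 14 × 2.2, A = 30.8 cm², y = 18.3 cm, Ī = 12.423 cm⁴.
By symmetry the centroid is at mid-height, ȳ = 9.7 cm.
Transfer each piece to the horizontal centroidal axis using Ī + A·d² with d = y − 9.7:
  bottom flange: d = -8.6 cm → contributes +2290.4 cm⁴
  web: d = 0 cm → contributes +281.25 cm⁴
  top flange: d = 8.6 cm → contributes +2290.4 cm⁴
Total I = 4 862 cm⁴.
Extreme fibre distance c = 9.7 cm; S = I/c = 501.24 cm³.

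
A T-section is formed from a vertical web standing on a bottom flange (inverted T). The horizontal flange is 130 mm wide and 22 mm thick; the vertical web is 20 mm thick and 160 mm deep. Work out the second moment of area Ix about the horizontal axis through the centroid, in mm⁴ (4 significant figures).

Ix ≈ 1.945 × 10⁷ mm⁴

Treat the section as a set of non-overlapping primitives; coordinates are from the bounding-box lower-left.
Flange: 130 × 22, A = 2 860 mm², y = 11 mm, Ī = 115 353 mm⁴.
Web: 20 × 160, A = 3 200 mm², y = 102 mm, Ī = 6 826 667 mm⁴.
Centroid: ȳ = ΣA·y / ΣA = 59.0528 mm.
Transfer each piece to the horizontal axis through the centroid using Ī + A·d² with d = y − 59.0528:
  flange: d = -48.0528 mm → contributes +6 719 300 mm⁴
  web: d = 42.9472 mm → contributes +12 728 944 mm⁴
Total I = 19 448 243 mm⁴.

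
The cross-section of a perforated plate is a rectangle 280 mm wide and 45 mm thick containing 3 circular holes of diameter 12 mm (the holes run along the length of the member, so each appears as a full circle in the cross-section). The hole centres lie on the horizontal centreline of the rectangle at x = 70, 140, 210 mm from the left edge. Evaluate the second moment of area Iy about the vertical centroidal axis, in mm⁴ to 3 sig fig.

Split into non-overlapping primitives; take the origin at the lower-left of the bounding box.
Plate: 280 × 45, A = 12 600 mm², x = 140 mm, Ī = 82 320 000 mm⁴.
Hole 1 (subtracted): ⌀12, A = 113.1 mm², x = 70 mm, Ī = 1017.9 mm⁴.
Hole 2 (subtracted): ⌀12, A = 113.1 mm², x = 140 mm, Ī = 1017.9 mm⁴.
Hole 3 (subtracted): ⌀12, A = 113.1 mm², x = 210 mm, Ī = 1017.9 mm⁴.
By symmetry the centroid is at mid-width, x̄ = 140 mm.
Transfer each piece to the vertical centroidal axis using Ī + A·d² with d = x − 140:
  plate: d = 0 mm → contributes +82 320 000 mm⁴
  hole 1: d = -70 mm → contributes −555 195 mm⁴
  hole 2: d = 0 mm → contributes −1017.9 mm⁴
  hole 3: d = 70 mm → contributes −555 195 mm⁴
Total I = 81 208 592 mm⁴.

Iy ≈ 8.12 × 10⁷ mm⁴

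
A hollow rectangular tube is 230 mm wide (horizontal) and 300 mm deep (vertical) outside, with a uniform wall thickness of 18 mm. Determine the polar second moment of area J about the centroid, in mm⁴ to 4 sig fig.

J ≈ 3.636 × 10⁸ mm⁴

Treat the section as a set of non-overlapping primitives; coordinates are from the bounding-box lower-left.
Outer rectangle: 230 × 300, A = 69 000 mm², y = 150 mm, Ī = 517 500 000 mm⁴.
Inner void (subtracted): 194 × 264, A = 51 216 mm², y = 150 mm, Ī = 297 462 528 mm⁴.
By symmetry the centroid is at mid-height, ȳ = 150 mm.
All pieces are centred on the centroidal x-axis, so I = ΣĪ (holes subtracted) = 220 037 472 mm⁴.
Repeating about the centroidal y-axis gives I_y = 143 544 552 mm⁴.
Polar second moment: J = I_x + I_y = 363 582 024 mm⁴.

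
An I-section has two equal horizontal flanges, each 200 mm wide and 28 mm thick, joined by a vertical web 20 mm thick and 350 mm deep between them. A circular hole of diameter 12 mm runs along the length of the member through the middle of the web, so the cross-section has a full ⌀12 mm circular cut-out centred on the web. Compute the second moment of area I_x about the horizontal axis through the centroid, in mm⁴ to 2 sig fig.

I_x ≈ 4.7 × 10⁸ mm⁴

Break the section into simple shapes (no overlaps), measuring from the bottom-left corner of the bounding box.
Bottom flange: 200 × 28, A = 5 600 mm², y = 14 mm, Ī = 365 867 mm⁴.
Web: 20 × 350, A = 7 000 mm², y = 203 mm, Ī = 71 458 333 mm⁴.
Top flange: 200 × 28, A = 5 600 mm², y = 392 mm, Ī = 365 867 mm⁴.
Hole (subtracted): ⌀12, A = 113.1 mm², y = 203 mm, Ī = 1 018 mm⁴.
By symmetry the centroid is at mid-height, ȳ = 203 mm.
Transfer each piece to the horizontal axis through the centroid using Ī + A·d² with d = y − 203:
  bottom flange: d = -189 mm → contributes +200 403 467 mm⁴
  web: d = 0 mm → contributes +71 458 333 mm⁴
  top flange: d = 189 mm → contributes +200 403 467 mm⁴
  hole: d = 0 mm → contributes −1 018 mm⁴
Total I = 472 264 249 mm⁴.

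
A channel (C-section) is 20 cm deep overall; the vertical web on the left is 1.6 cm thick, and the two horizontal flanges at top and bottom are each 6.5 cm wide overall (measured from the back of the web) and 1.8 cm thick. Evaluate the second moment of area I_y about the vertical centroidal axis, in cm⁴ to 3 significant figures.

I_y ≈ 162 cm⁴

Treat the section as a set of non-overlapping primitives; coordinates are from the bounding-box lower-left.
Web: 1.6 × 20, A = 32 cm², x = 0.8 cm, Ī = 6.8267 cm⁴.
Top flange (beyond web): 4.9 × 1.8, A = 8.82 cm², x = 4.05 cm, Ī = 17.647 cm⁴.
Bottom flange (beyond web): 4.9 × 1.8, A = 8.82 cm², x = 4.05 cm, Ī = 17.647 cm⁴.
Centroid: x̄ = ΣA·x / ΣA = 1.9549 cm.
Transfer each piece to the vertical centroidal axis using Ī + A·d² with d = x − 1.9549:
  web: d = -1.1549 cm → contributes +49.509 cm⁴
  top flange (beyond web): d = 2.0951 cm → contributes +56.362 cm⁴
  bottom flange (beyond web): d = 2.0951 cm → contributes +56.362 cm⁴
Total I = 162.23 cm⁴.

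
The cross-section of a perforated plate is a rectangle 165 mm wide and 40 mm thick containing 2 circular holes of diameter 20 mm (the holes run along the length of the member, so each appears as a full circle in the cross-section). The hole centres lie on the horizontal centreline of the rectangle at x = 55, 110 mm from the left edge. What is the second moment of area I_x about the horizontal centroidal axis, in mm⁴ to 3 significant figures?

Decompose the section into non-overlapping parts with the origin at the bottom-left of its bounding rectangle.
Plate: 165 × 40, A = 6 600 mm², y = 20 mm, Ī = 880 000 mm⁴.
Hole 1 (subtracted): ⌀20, A = 314.16 mm², y = 20 mm, Ī = 7 854 mm⁴.
Hole 2 (subtracted): ⌀20, A = 314.16 mm², y = 20 mm, Ī = 7 854 mm⁴.
By symmetry the centroid is at mid-height, ȳ = 20 mm.
All pieces are centred on the horizontal centroidal axis, so I = ΣĪ (holes subtracted) = 864 292 mm⁴.

I_x ≈ 8.64 × 10⁵ mm⁴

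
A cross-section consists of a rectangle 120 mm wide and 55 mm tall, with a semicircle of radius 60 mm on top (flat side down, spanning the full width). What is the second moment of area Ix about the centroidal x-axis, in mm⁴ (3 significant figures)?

Treat the section as a set of non-overlapping primitives; coordinates are from the bounding-box lower-left.
Rectangular body: 120 × 55, A = 6 600 mm², y = 27.5 mm, Ī = 1 663 750 mm⁴.
Semicircular cap: semicircle r = 60, A = 5654.9 mm², y = 80.465 mm, Ī = 1 422 450 mm⁴.
Centroid: ȳ = ΣA·y / ΣA = 51.94 mm.
Transfer each piece to the centroidal x-axis using Ī + A·d² with d = y − 51.94:
  rectangular body: d = -24.44 mm → contributes +5 606 017 mm⁴
  semicircular cap: d = 28.525 mm → contributes +6 023 613 mm⁴
Total I = 11 629 630 mm⁴.

Ix ≈ 1.16 × 10⁷ mm⁴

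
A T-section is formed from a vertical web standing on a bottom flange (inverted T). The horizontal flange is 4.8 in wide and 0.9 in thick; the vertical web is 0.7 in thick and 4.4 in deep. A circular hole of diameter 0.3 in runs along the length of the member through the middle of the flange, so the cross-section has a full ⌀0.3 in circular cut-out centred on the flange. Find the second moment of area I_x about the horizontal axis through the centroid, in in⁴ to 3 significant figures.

I_x ≈ 17.8 in⁴

Decompose the section into non-overlapping parts with the origin at the bottom-left of its bounding rectangle.
Flange: 4.8 × 0.9, A = 4.32 in², y = 0.45 in, Ī = 0.2916 in⁴.
Web: 0.7 × 4.4, A = 3.08 in², y = 3.1 in, Ī = 4.9691 in⁴.
Hole (subtracted): ⌀0.3, A = 0.070686 in², y = 0.45 in, Ī = 0.00039761 in⁴.
Centroid: ȳ = ΣA·y / ΣA = 1.5636 in.
Transfer each piece to the horizontal axis through the centroid using Ī + A·d² with d = y − 1.5636:
  flange: d = -1.1136 in → contributes +5.649 in⁴
  web: d = 1.5364 in → contributes +12.239 in⁴
  hole: d = -1.1136 in → contributes −0.088057 in⁴
Total I = 17.8 in⁴.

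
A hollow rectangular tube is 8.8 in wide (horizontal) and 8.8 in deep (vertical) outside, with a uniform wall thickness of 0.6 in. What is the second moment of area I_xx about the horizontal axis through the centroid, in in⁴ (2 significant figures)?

Split into non-overlapping primitives; take the origin at the lower-left of the bounding box.
Outer rectangle: 8.8 × 8.8, A = 77.44 in², y = 4.4 in, Ī = 499.7 in⁴.
Inner void (subtracted): 7.6 × 7.6, A = 57.76 in², y = 4.4 in, Ī = 278 in⁴.
By symmetry the centroid is at mid-height, ȳ = 4.4 in.
All pieces are centred on the horizontal axis through the centroid, so I = ΣĪ (holes subtracted) = 221.7 in⁴.

I_xx ≈ 220 in⁴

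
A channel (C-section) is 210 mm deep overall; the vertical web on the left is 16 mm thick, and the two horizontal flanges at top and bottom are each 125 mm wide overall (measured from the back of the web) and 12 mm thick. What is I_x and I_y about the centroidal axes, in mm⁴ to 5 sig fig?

I_x ≈ 3.8019 × 10⁷ mm⁴, I_y ≈ 8.4072 × 10⁶ mm⁴

Break the section into simple shapes (no overlaps), measuring from the bottom-left corner of the bounding box.
Web: 16 × 210, A = 3 360 mm², y = 105 mm, Ī = 12 348 000 mm⁴.
Top flange (beyond web): 109 × 12, A = 1 308 mm², y = 204 mm, Ī = 15 696 mm⁴.
Bottom flange (beyond web): 109 × 12, A = 1 308 mm², y = 6 mm, Ī = 15 696 mm⁴.
By symmetry the centroid is at mid-height, ȳ = 105 mm.
Transfer each piece to the centroidal x-axis using Ī + A·d² with d = y − 105:
  web: d = 0 mm → contributes +12 348 000 mm⁴
  top flange (beyond web): d = 99 mm → contributes +12 835 404 mm⁴
  bottom flange (beyond web): d = -99 mm → contributes +12 835 404 mm⁴
Total I = 38 018 808 mm⁴.
For the y-axis: x̄ = 35.35944 mm.
Repeating about the centroidal y-axis gives I_y = 8 407 220 mm⁴.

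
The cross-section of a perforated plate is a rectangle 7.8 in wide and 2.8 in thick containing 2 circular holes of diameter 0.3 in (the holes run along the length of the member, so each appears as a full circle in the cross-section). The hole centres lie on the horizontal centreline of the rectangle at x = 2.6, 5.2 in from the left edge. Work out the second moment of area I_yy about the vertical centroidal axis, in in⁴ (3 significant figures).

Treat the section as a set of non-overlapping primitives; coordinates are from the bounding-box lower-left.
Plate: 7.8 × 2.8, A = 21.84 in², x = 3.9 in, Ī = 110.73 in⁴.
Hole 1 (subtracted): ⌀0.3, A = 0.070686 in², x = 2.6 in, Ī = 0.00039761 in⁴.
Hole 2 (subtracted): ⌀0.3, A = 0.070686 in², x = 5.2 in, Ī = 0.00039761 in⁴.
By symmetry the centroid is at mid-width, x̄ = 3.9 in.
Transfer each piece to the vertical centroidal axis using Ī + A·d² with d = x − 3.9:
  plate: d = 0 in → contributes +110.73 in⁴
  hole 1: d = -1.3 in → contributes −0.11986 in⁴
  hole 2: d = 1.3 in → contributes −0.11986 in⁴
Total I = 110.49 in⁴.

I_yy ≈ 110 in⁴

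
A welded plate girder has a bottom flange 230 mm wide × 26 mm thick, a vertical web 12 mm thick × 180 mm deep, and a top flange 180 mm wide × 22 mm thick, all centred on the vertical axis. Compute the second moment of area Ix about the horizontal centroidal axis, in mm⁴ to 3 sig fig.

Ix ≈ 1.06 × 10⁸ mm⁴

Treat the section as a set of non-overlapping primitives; coordinates are from the bounding-box lower-left.
Bottom plate: 230 × 26, A = 5 980 mm², y = 13 mm, Ī = 336 873 mm⁴.
Web plate: 12 × 180, A = 2 160 mm², y = 116 mm, Ī = 5 832 000 mm⁴.
Top plate: 180 × 22, A = 3 960 mm², y = 217 mm, Ī = 159 720 mm⁴.
Centroid: ȳ = ΣA·y / ΣA = 98.15 mm.
Transfer each piece to the horizontal centroidal axis using Ī + A·d² with d = y − 98.15:
  bottom plate: d = -85.15 mm → contributes +43 695 419 mm⁴
  web plate: d = 17.85 mm → contributes +6 520 193 mm⁴
  top plate: d = 118.85 mm → contributes +56 095 608 mm⁴
Total I = 106 311 220 mm⁴.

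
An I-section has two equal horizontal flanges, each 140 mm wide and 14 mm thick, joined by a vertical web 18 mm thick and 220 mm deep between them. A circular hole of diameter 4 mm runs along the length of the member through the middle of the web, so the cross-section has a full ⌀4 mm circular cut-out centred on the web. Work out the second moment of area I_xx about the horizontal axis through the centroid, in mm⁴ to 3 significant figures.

Decompose the section into non-overlapping parts with the origin at the bottom-left of its bounding rectangle.
Bottom flange: 140 × 14, A = 1 960 mm², y = 7 mm, Ī = 32 013 mm⁴.
Web: 18 × 220, A = 3 960 mm², y = 124 mm, Ī = 15 972 000 mm⁴.
Top flange: 140 × 14, A = 1 960 mm², y = 241 mm, Ī = 32 013 mm⁴.
Hole (subtracted): ⌀4, A = 12.566 mm², y = 124 mm, Ī = 12.566 mm⁴.
By symmetry the centroid is at mid-height, ȳ = 124 mm.
Transfer each piece to the horizontal axis through the centroid using Ī + A·d² with d = y − 124:
  bottom flange: d = -117 mm → contributes +26 862 453 mm⁴
  web: d = 0 mm → contributes +15 972 000 mm⁴
  top flange: d = 117 mm → contributes +26 862 453 mm⁴
  hole: d = 0 mm → contributes −12.566 mm⁴
Total I = 69 696 894 mm⁴.

I_xx ≈ 6.97 × 10⁷ mm⁴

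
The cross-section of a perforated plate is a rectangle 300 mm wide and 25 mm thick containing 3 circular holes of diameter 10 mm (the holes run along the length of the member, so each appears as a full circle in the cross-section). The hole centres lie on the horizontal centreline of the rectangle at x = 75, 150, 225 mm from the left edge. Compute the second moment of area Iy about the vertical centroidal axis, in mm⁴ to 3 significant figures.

Treat the section as a set of non-overlapping primitives; coordinates are from the bounding-box lower-left.
Plate: 300 × 25, A = 7 500 mm², x = 150 mm, Ī = 56 250 000 mm⁴.
Hole 1 (subtracted): ⌀10, A = 78.54 mm², x = 75 mm, Ī = 490.87 mm⁴.
Hole 2 (subtracted): ⌀10, A = 78.54 mm², x = 150 mm, Ī = 490.87 mm⁴.
Hole 3 (subtracted): ⌀10, A = 78.54 mm², x = 225 mm, Ī = 490.87 mm⁴.
By symmetry the centroid is at mid-width, x̄ = 150 mm.
Transfer each piece to the vertical centroidal axis using Ī + A·d² with d = x − 150:
  plate: d = 0 mm → contributes +56 250 000 mm⁴
  hole 1: d = -75 mm → contributes −442 277 mm⁴
  hole 2: d = 0 mm → contributes −490.87 mm⁴
  hole 3: d = 75 mm → contributes −442 277 mm⁴
Total I = 55 364 954 mm⁴.

Iy ≈ 5.54 × 10⁷ mm⁴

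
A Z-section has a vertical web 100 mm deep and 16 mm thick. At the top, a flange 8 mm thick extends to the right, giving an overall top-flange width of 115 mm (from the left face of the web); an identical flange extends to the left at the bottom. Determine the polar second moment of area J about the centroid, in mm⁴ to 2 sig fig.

Break the section into simple shapes (no overlaps), measuring from the bottom-left corner of the bounding box.
Web: 16 × 100, A = 1 600 mm², y = 50 mm, Ī = 1 333 333 mm⁴.
Top flange (beyond web): 99 × 8, A = 792 mm², y = 96 mm, Ī = 4 224 mm⁴.
Bottom flange (beyond web): 99 × 8, A = 792 mm², y = 4 mm, Ī = 4 224 mm⁴.
Centroid: ȳ = ΣA·y / ΣA = 50 mm.
Transfer each piece to the centroidal x-axis using Ī + A·d² with d = y − 50:
  web: d = 0 mm → contributes +1 333 333 mm⁴
  top flange (beyond web): d = 46 mm → contributes +1 680 096 mm⁴
  bottom flange (beyond web): d = -46 mm → contributes +1 680 096 mm⁴
Total I = 4 693 525 mm⁴.
For the y-axis: x̄ = 107 mm.
Repeating about the centroidal y-axis gives I_y = 6 564 965 mm⁴.
Polar second moment: J = I_x + I_y = 11 258 491 mm⁴.

J ≈ 1.1 × 10⁷ mm⁴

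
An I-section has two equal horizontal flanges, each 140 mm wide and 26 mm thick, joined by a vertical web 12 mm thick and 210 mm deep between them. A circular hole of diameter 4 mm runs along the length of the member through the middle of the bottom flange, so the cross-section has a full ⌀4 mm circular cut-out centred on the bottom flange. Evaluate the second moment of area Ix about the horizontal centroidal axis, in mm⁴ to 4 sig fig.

Ix ≈ 1.109 × 10⁸ mm⁴

Treat the section as a set of non-overlapping primitives; coordinates are from the bounding-box lower-left.
Bottom flange: 140 × 26, A = 3 640 mm², y = 13 mm, Ī = 205 053 mm⁴.
Web: 12 × 210, A = 2 520 mm², y = 131 mm, Ī = 9 261 000 mm⁴.
Top flange: 140 × 26, A = 3 640 mm², y = 249 mm, Ī = 205 053 mm⁴.
Hole (subtracted): ⌀4, A = 12.5664 mm², y = 13 mm, Ī = 12.5664 mm⁴.
Centroid: ȳ = ΣA·y / ΣA = 131.152 mm.
Transfer each piece to the horizontal centroidal axis using Ī + A·d² with d = y − 131.152:
  bottom flange: d = -118.152 mm → contributes +51 018 645 mm⁴
  web: d = -0.151504 mm → contributes +9 261 058 mm⁴
  top flange: d = 117.848 mm → contributes +50 758 349 mm⁴
  hole: d = -118.152 mm → contributes −175 436 mm⁴
Total I = 110 862 615 mm⁴.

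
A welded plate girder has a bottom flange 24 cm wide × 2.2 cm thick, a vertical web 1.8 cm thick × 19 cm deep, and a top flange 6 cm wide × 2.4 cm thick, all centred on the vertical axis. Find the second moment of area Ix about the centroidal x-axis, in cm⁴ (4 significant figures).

Ix ≈ 7016 cm⁴

Break the section into simple shapes (no overlaps), measuring from the bottom-left corner of the bounding box.
Bottom plate: 24 × 2.2, A = 52.8 cm², y = 1.1 cm, Ī = 21.296 cm⁴.
Web plate: 1.8 × 19, A = 34.2 cm², y = 11.7 cm, Ī = 1028.85 cm⁴.
Top plate: 6 × 2.4, A = 14.4 cm², y = 22.4 cm, Ī = 6.912 cm⁴.
Centroid: ȳ = ΣA·y / ΣA = 7.7 cm.
Transfer each piece to the centroidal x-axis using Ī + A·d² with d = y − 7.7:
  bottom plate: d = -6.6 cm → contributes +2321.26 cm⁴
  web plate: d = 4 cm → contributes +1576.05 cm⁴
  top plate: d = 14.7 cm → contributes +3118.61 cm⁴
Total I = 7015.92 cm⁴.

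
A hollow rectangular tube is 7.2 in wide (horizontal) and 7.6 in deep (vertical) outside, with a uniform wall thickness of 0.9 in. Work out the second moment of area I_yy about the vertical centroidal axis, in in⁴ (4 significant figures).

Break the section into simple shapes (no overlaps), measuring from the bottom-left corner of the bounding box.
Outer rectangle: 7.2 × 7.6, A = 54.72 in², x = 3.6 in, Ī = 236.39 in⁴.
Inner void (subtracted): 5.4 × 5.8, A = 31.32 in², x = 3.6 in, Ī = 76.1076 in⁴.
By symmetry the centroid is at mid-width, x̄ = 3.6 in.
All pieces are centred on the vertical centroidal axis, so I = ΣĪ (holes subtracted) = 160.283 in⁴.

I_yy ≈ 160.3 in⁴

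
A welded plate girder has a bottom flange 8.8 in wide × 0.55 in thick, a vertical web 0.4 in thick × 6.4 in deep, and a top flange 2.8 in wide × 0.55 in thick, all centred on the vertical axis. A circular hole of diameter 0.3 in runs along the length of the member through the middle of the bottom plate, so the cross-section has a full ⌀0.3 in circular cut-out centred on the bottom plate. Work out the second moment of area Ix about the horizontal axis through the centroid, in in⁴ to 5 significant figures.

Treat the section as a set of non-overlapping primitives; coordinates are from the bounding-box lower-left.
Bottom plate: 8.8 × 0.55, A = 4.84 in², y = 0.275 in, Ī = 0.1220083 in⁴.
Web plate: 0.4 × 6.4, A = 2.56 in², y = 3.75 in, Ī = 8.738133 in⁴.
Top plate: 2.8 × 0.55, A = 1.54 in², y = 7.225 in, Ī = 0.03882083 in⁴.
Hole (subtracted): ⌀0.3, A = 0.07068583 in², y = 0.275 in, Ī = 0.0003976078 in⁴.
Centroid: ȳ = ΣA·y / ΣA = 2.484754 in.
Transfer each piece to the horizontal axis through the centroid using Ī + A·d² with d = y − 2.484754:
  bottom plate: d = -2.209754 in → contributes +23.75578 in⁴
  web plate: d = 1.265246 in → contributes +12.8363 in⁴
  top plate: d = 4.740246 in → contributes +34.64252 in⁴
  hole: d = -2.209754 in → contributes −0.3455574 in⁴
Total I = 70.88905 in⁴.

Ix ≈ 70.889 in⁴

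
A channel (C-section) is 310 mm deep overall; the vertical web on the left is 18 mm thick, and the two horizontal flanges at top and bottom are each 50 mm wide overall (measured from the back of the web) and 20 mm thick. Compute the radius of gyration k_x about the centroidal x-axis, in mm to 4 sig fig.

k_x ≈ 102.2 mm

Decompose the section into non-overlapping parts with the origin at the bottom-left of its bounding rectangle.
Web: 18 × 310, A = 5 580 mm², y = 155 mm, Ī = 44 686 500 mm⁴.
Top flange (beyond web): 32 × 20, A = 640 mm², y = 300 mm, Ī = 21333.3 mm⁴.
Bottom flange (beyond web): 32 × 20, A = 640 mm², y = 10 mm, Ī = 21333.3 mm⁴.
By symmetry the centroid is at mid-height, ȳ = 155 mm.
Transfer each piece to the centroidal x-axis using Ī + A·d² with d = y − 155:
  web: d = 0 mm → contributes +44 686 500 mm⁴
  top flange (beyond web): d = 145 mm → contributes +13 477 333 mm⁴
  bottom flange (beyond web): d = -145 mm → contributes +13 477 333 mm⁴
Total I = 71 641 167 mm⁴.
Radius of gyration: k = √(I/A) = √(71 641 167 / 6 860) = 102.193 mm.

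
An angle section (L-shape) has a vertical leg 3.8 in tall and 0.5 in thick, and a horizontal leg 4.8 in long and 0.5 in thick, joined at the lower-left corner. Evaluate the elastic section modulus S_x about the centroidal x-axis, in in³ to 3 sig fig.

S_x ≈ 1.83 in³

Treat the section as a set of non-overlapping primitives; coordinates are from the bounding-box lower-left.
Vertical leg: 0.5 × 3.8, A = 1.9 in², y = 1.9 in, Ī = 2.2863 in⁴.
Horizontal leg (remainder): 4.3 × 0.5, A = 2.15 in², y = 0.25 in, Ī = 0.044792 in⁴.
Centroid: ȳ = ΣA·y / ΣA = 1.0241 in.
Transfer each piece to the centroidal x-axis using Ī + A·d² with d = y − 1.0241:
  vertical leg: d = 0.87593 in → contributes +3.7441 in⁴
  horizontal leg (remainder): d = -0.77407 in → contributes +1.3331 in⁴
Total I = 5.0772 in⁴.
Extreme fibre distance c = 2.7759 in; S = I/c = 1.829 in³.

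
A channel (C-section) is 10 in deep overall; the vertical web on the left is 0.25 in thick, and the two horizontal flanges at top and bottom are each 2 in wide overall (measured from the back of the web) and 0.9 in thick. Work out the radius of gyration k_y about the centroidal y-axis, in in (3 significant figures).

Split into non-overlapping primitives; take the origin at the lower-left of the bounding box.
Web: 0.25 × 10, A = 2.5 in², x = 0.125 in, Ī = 0.013021 in⁴.
Top flange (beyond web): 1.75 × 0.9, A = 1.575 in², x = 1.125 in, Ī = 0.40195 in⁴.
Bottom flange (beyond web): 1.75 × 0.9, A = 1.575 in², x = 1.125 in, Ī = 0.40195 in⁴.
Centroid: x̄ = ΣA·x / ΣA = 0.68252 in.
Transfer each piece to the centroidal y-axis using Ī + A·d² with d = x − 0.68252:
  web: d = -0.55752 in → contributes +0.7901 in⁴
  top flange (beyond web): d = 0.44248 in → contributes +0.71032 in⁴
  bottom flange (beyond web): d = 0.44248 in → contributes +0.71032 in⁴
Total I = 2.2107 in⁴.
Radius of gyration: k = √(I/A) = √(2.2107 / 5.65) = 0.62552 in.

k_y ≈ 0.626 in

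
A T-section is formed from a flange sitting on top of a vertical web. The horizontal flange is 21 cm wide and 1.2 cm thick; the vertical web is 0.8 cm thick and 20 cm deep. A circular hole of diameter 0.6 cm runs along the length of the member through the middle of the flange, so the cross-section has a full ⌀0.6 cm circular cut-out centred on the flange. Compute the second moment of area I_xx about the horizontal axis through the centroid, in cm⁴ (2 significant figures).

I_xx ≈ 1600 cm⁴

Break the section into simple shapes (no overlaps), measuring from the bottom-left corner of the bounding box.
Flange: 21 × 1.2, A = 25.2 cm², y = 20.6 cm, Ī = 3.024 cm⁴.
Web: 0.8 × 20, A = 16 cm², y = 10 cm, Ī = 533.3 cm⁴.
Hole (subtracted): ⌀0.6, A = 0.2827 cm², y = 20.6 cm, Ī = 0.006362 cm⁴.
Centroid: ȳ = ΣA·y / ΣA = 16.46 cm.
Transfer each piece to the horizontal axis through the centroid using Ī + A·d² with d = y − 16.46:
  flange: d = 4.145 cm → contributes +436 cm⁴
  web: d = -6.455 cm → contributes +1 200 cm⁴
  hole: d = 4.145 cm → contributes −4.864 cm⁴
Total I = 1 631 cm⁴.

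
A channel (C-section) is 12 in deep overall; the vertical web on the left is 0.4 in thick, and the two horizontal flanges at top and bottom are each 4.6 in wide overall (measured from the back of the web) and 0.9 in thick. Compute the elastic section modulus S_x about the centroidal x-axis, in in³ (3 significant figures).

Treat the section as a set of non-overlapping primitives; coordinates are from the bounding-box lower-left.
Web: 0.4 × 12, A = 4.8 in², y = 6 in, Ī = 57.6 in⁴.
Top flange (beyond web): 4.2 × 0.9, A = 3.78 in², y = 11.55 in, Ī = 0.25515 in⁴.
Bottom flange (beyond web): 4.2 × 0.9, A = 3.78 in², y = 0.45 in, Ī = 0.25515 in⁴.
By symmetry the centroid is at mid-height, ȳ = 6 in.
Transfer each piece to the centroidal x-axis using Ī + A·d² with d = y − 6:
  web: d = 0 in → contributes +57.6 in⁴
  top flange (beyond web): d = 5.55 in → contributes +116.69 in⁴
  bottom flange (beyond web): d = -5.55 in → contributes +116.69 in⁴
Total I = 290.98 in⁴.
Extreme fibre distance c = 6 in; S = I/c = 48.496 in³.

S_x ≈ 48.5 in³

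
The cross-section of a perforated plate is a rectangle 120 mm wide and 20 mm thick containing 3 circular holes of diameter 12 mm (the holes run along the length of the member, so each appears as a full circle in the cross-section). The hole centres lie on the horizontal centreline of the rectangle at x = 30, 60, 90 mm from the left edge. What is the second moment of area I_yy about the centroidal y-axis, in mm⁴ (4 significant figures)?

Break the section into simple shapes (no overlaps), measuring from the bottom-left corner of the bounding box.
Plate: 120 × 20, A = 2 400 mm², x = 60 mm, Ī = 2 880 000 mm⁴.
Hole 1 (subtracted): ⌀12, A = 113.097 mm², x = 30 mm, Ī = 1017.88 mm⁴.
Hole 2 (subtracted): ⌀12, A = 113.097 mm², x = 60 mm, Ī = 1017.88 mm⁴.
Hole 3 (subtracted): ⌀12, A = 113.097 mm², x = 90 mm, Ī = 1017.88 mm⁴.
By symmetry the centroid is at mid-width, x̄ = 60 mm.
Transfer each piece to the centroidal y-axis using Ī + A·d² with d = x − 60:
  plate: d = 0 mm → contributes +2 880 000 mm⁴
  hole 1: d = -30 mm → contributes −102 805 mm⁴
  hole 2: d = 0 mm → contributes −1017.88 mm⁴
  hole 3: d = 30 mm → contributes −102 805 mm⁴
Total I = 2 673 371 mm⁴.

I_yy ≈ 2.673 × 10⁶ mm⁴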